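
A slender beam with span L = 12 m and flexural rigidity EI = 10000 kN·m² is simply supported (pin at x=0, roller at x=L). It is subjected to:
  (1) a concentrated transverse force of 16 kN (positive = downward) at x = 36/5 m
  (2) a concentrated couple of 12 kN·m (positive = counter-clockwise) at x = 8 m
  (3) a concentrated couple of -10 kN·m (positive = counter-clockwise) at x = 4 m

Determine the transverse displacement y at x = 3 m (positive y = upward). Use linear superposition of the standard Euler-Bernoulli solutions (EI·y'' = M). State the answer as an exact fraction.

Load 1 — point force P=16 kN at a=36/5 m (b=L-a=24/5):
  y_1 = -Pbx(L²-b²-x²)/(6LEI)  [x≤a] = -16·(24/5)·3·(12²-(24/5)²-3²)/(6·12·10000) = -2799/78125 m
Load 2 — applied couple M₀=12 kN·m at a=8 m (b=L-a=4):
  y_2 = (M₀x³/(6L)+C₁x)/EI  [x≤a] with C₁=M₀(3b²-L²)/(6L)=-16 = (12·3³/(6·12)+(-16)·3)/10000 = -87/20000 m
Load 3 — applied couple M₀=-10 kN·m at a=4 m (b=L-a=8):
  y_3 = (M₀x³/(6L)+C₁x)/EI  [x≤a] with C₁=M₀(3b²-L²)/(6L)=-20/3 = ((-10)·3³/(6·12)+(-20/3)·3)/10000 = -19/8000 m
Superposition: y = Σ y_i = -212761/5000000 m ≈ -0.042552 m

y(3) = -212761/5000000 m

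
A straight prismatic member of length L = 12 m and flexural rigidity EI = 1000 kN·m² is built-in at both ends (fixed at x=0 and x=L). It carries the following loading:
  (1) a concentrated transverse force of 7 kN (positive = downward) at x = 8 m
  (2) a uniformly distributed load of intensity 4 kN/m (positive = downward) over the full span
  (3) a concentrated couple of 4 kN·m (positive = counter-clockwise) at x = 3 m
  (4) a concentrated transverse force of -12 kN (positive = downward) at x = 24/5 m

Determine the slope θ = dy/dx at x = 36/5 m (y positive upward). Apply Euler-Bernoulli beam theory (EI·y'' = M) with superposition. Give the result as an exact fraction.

θ(36/5) = 16427/1562500 rad

Load 1 — point force P=7 kN at a=8 m (b=L-a=4):
  θ_1 = -Pb²x(2aL-(3a+b)x)/(2L³EI)  [x≤a] = -7·4²·(36/5)·(2·8·12-(3·8+4)·(36/5))/(2·12³·1000) = 7/3125 rad
Load 2 — uniform load w=4 kN/m over full span:
  θ_2 = -wx(L-x)(L-2x)/(12EI) = -4·(36/5)·(12-(36/5))·(12-2·(36/5))/(12·1000) = 432/15625 rad
Load 3 — applied couple M₀=4 kN·m at a=3 m (b=L-a=9):
  θ_3 = (R_Ax²/2 - M_Ax - M₀(x-a))/EI  [x>a] with R_A=3/8, M_A=-3/4 = ((3/8)·(36/5)²/2 - (-3/4)·(36/5) - 4·((36/5)-3))/1000 = -21/12500 rad
Load 4 — point force P=-12 kN at a=24/5 m (b=L-a=36/5):
  θ_4 = Pa²(L-x)(2bL-(3b+a)(L-x))/(2L³EI)  [x>a] = (-12)·(24/5)²·(12-(36/5))·(2·(36/5)·12-(3·(36/5)+(24/5))·(12-(36/5)))/(2·12³·1000) = -6912/390625 rad
Superposition: θ = Σ θ_i = 16427/1562500 rad ≈ 0.010513 rad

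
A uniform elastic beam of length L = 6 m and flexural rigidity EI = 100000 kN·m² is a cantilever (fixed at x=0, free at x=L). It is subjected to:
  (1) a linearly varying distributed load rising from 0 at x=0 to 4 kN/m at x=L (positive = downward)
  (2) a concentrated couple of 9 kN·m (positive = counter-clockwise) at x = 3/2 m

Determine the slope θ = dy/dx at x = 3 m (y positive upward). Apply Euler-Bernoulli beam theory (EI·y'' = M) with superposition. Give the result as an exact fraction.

Load 1 — triangular load w₀=4 kN/m (0→w₀ over full span):
  θ_1 = (w₀Lx²/4-w₀L²x/3-w₀x⁴/(24L))/EI = (4·6·3²/4-4·6²·3/3-4·3⁴/(24·6))/100000 = -369/400000 rad
Load 2 — applied couple M₀=9 kN·m at a=3/2 m (b=L-a=9/2):
  θ_2 = M₀a/EI  [x>a] = 9·(3/2)/100000 = 27/200000 rad
Superposition: θ = Σ θ_i = -63/80000 rad ≈ -0.000788 rad

θ(3) = -63/80000 rad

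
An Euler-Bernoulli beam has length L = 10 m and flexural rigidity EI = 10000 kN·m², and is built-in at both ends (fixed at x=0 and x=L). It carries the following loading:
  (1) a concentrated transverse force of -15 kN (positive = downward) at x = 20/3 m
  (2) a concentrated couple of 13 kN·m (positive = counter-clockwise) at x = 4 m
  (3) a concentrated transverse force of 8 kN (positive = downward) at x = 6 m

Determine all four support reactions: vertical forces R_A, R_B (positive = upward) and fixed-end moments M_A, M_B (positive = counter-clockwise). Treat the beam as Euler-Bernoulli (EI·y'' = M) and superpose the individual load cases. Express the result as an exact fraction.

R_A = 899/1125 kN, M_A = -421/225 kN·m, R_B = -8774/1125 kN, M_B = 3344/225 kN·m

Load 1 — point force P=-15 kN at a=20/3 m (b=L-a=10/3):
  R_A = Pb²(3a+b)/L³ = (-15)·(10/3)²·(3·(20/3)+(10/3))/10³ = -35/9 kN
  M_A = Pab²/L² = (-15)·(20/3)·(10/3)²/10² = -100/9 kN·m
  R_B = Pa²(a+3b)/L³ = (-15)·(20/3)²·((20/3)+3·(10/3))/10³ = -100/9 kN
  M_B = -Pa²b/L² = -(-15)·(20/3)²·(10/3)/10² = 200/9 kN·m
Load 2 — applied couple M₀=13 kN·m at a=4 m (b=L-a=6):
  R_A = 6M₀ab/L³ = 6·13·4·6/10³ = 234/125 kN
  M_A = M₀b(2a-b)/L² = 13·6·(2·4-6)/10² = 39/25 kN·m
  R_B = -6M₀ab/L³ = -6·13·4·6/10³ = -234/125 kN
  M_B = M₀a(2b-a)/L² = 13·4·(2·6-4)/10² = 104/25 kN·m
Load 3 — point force P=8 kN at a=6 m (b=L-a=4):
  R_A = Pb²(3a+b)/L³ = 8·4²·(3·6+4)/10³ = 352/125 kN
  M_A = Pab²/L² = 8·6·4²/10² = 192/25 kN·m
  R_B = Pa²(a+3b)/L³ = 8·6²·(6+3·4)/10³ = 648/125 kN
  M_B = -Pa²b/L² = -8·6²·4/10² = -288/25 kN·m
Superposition: R_A = 899/1125 kN, M_A = -421/225 kN·m, R_B = -8774/1125 kN, M_B = 3344/225 kN·m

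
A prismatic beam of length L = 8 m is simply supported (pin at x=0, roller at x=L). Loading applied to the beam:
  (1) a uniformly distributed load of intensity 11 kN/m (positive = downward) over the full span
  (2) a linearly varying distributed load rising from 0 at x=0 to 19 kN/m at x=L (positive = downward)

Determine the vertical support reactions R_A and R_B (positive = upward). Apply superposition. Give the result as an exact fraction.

R_A = 208/3 kN, R_B = 284/3 kN

Load 1 — uniform load w=11 kN/m over full span:
  R_A = wL/2 = 11·8/2 = 44 kN
  R_B = wL/2 = 11·8/2 = 44 kN
Load 2 — triangular load w₀=19 kN/m (0→w₀ over full span):
  R_A = w₀L/6 = 19·8/6 = 76/3 kN
  R_B = w₀L/3 = 19·8/3 = 152/3 kN
Superposition: R_A = 208/3 kN, R_B = 284/3 kN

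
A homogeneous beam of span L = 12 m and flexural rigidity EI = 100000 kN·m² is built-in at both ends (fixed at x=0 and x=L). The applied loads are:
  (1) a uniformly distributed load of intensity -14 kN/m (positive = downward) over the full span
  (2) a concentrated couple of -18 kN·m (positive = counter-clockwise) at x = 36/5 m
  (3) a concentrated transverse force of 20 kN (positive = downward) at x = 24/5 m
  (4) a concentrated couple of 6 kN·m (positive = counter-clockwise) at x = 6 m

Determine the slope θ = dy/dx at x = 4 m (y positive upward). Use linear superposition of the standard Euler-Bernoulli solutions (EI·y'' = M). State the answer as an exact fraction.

θ(4) = 113/93750 rad

Load 1 — uniform load w=-14 kN/m over full span:
  θ_1 = -wx(L-x)(L-2x)/(12EI) = -(-14)·4·(12-4)·(12-2·4)/(12·100000) = 14/9375 rad
Load 2 — applied couple M₀=-18 kN·m at a=36/5 m (b=L-a=24/5):
  θ_2 = (R_Ax²/2 - M_Ax)/EI  [x≤a] with R_A=-54/25, M_A=-144/25 = ((-54/25)·4²/2 - (-144/25)·4)/100000 = 9/156250 rad
Load 3 — point force P=20 kN at a=24/5 m (b=L-a=36/5):
  θ_3 = -Pb²x(2aL-(3a+b)x)/(2L³EI)  [x≤a] = -20·(36/5)²·4·(2·(24/5)·12-(3·(24/5)+(36/5))·4)/(2·12³·100000) = -27/78125 rad
Load 4 — applied couple M₀=6 kN·m at a=6 m (b=L-a=6):
  θ_4 = (R_Ax²/2 - M_Ax)/EI  [x≤a] with R_A=3/4, M_A=3/2 = ((3/4)·4²/2 - (3/2)·4)/100000 = 0 rad
Superposition: θ = Σ θ_i = 113/93750 rad ≈ 0.001205 rad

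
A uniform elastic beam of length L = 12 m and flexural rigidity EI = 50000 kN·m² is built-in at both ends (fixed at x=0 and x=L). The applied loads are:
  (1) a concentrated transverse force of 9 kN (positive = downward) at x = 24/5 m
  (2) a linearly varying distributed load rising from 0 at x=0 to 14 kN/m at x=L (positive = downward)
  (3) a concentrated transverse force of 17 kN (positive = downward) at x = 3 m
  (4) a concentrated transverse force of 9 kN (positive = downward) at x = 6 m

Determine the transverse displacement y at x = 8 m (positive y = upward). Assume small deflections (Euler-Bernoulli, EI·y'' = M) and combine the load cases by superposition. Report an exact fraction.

y(8) = -1070767/112500000 m

Load 1 — point force P=9 kN at a=24/5 m (b=L-a=36/5):
  y_1 = -Pa²(L-x)²(3bL-(3b+a)(L-x))/(6L³EI)  [x>a] = -9·(24/5)²·(12-8)²·(3·(36/5)·12-(3·(36/5)+(24/5))·(12-8))/(6·12³·50000) = -384/390625 m
Load 2 — triangular load w₀=14 kN/m (0→w₀ over full span):
  y_2 = -w₀x²(L-x)²(x+2L)/(120LEI) = -14·8²·(12-8)²·(8+2·12)/(120·12·50000) = -896/140625 m
Load 3 — point force P=17 kN at a=3 m (b=L-a=9):
  y_3 = -Pa²(L-x)²(3bL-(3b+a)(L-x))/(6L³EI)  [x>a] = -17·3²·(12-8)²·(3·9·12-(3·9+3)·(12-8))/(6·12³·50000) = -289/300000 m
Load 4 — point force P=9 kN at a=6 m (b=L-a=6):
  y_4 = -Pa²(L-x)²(3bL-(3b+a)(L-x))/(6L³EI)  [x>a] = -9·6²·(12-8)²·(3·6·12-(3·6+6)·(12-8))/(6·12³·50000) = -3/2500 m
Superposition: y = Σ y_i = -1070767/112500000 m ≈ -0.009518 m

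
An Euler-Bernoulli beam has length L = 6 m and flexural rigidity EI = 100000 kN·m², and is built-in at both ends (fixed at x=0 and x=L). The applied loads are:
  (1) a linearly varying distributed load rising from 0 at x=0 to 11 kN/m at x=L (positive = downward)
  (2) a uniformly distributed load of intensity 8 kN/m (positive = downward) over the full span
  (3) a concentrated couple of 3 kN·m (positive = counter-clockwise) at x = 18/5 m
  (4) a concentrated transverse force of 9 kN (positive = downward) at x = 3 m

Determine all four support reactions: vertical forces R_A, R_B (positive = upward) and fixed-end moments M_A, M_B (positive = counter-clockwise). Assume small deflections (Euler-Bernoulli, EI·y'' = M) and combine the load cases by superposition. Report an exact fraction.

Load 1 — triangular load w₀=11 kN/m (0→w₀ over full span):
  R_A = 3w₀L/20 = 3·11·6/20 = 99/10 kN
  M_A = w₀L²/30 = 11·6²/30 = 66/5 kN·m
  R_B = 7w₀L/20 = 7·11·6/20 = 231/10 kN
  M_B = -w₀L²/20 = -11·6²/20 = -99/5 kN·m
Load 2 — uniform load w=8 kN/m over full span:
  R_A = wL/2 = 8·6/2 = 24 kN
  M_A = wL²/12 = 8·6²/12 = 24 kN·m
  R_B = wL/2 = 8·6/2 = 24 kN
  M_B = -wL²/12 = -8·6²/12 = -24 kN·m
Load 3 — applied couple M₀=3 kN·m at a=18/5 m (b=L-a=12/5):
  R_A = 6M₀ab/L³ = 6·3·(18/5)·(12/5)/6³ = 18/25 kN
  M_A = M₀b(2a-b)/L² = 3·(12/5)·(2·(18/5)-(12/5))/6² = 24/25 kN·m
  R_B = -6M₀ab/L³ = -6·3·(18/5)·(12/5)/6³ = -18/25 kN
  M_B = M₀a(2b-a)/L² = 3·(18/5)·(2·(12/5)-(18/5))/6² = 9/25 kN·m
Load 4 — point force P=9 kN at a=3 m (b=L-a=3):
  R_A = Pb²(3a+b)/L³ = 9·3²·(3·3+3)/6³ = 9/2 kN
  M_A = Pab²/L² = 9·3·3²/6² = 27/4 kN·m
  R_B = Pa²(a+3b)/L³ = 9·3²·(3+3·3)/6³ = 9/2 kN
  M_B = -Pa²b/L² = -9·3²·3/6² = -27/4 kN·m
Superposition: R_A = 978/25 kN, M_A = 4491/100 kN·m, R_B = 1272/25 kN, M_B = -5019/100 kN·m

R_A = 978/25 kN, M_A = 4491/100 kN·m, R_B = 1272/25 kN, M_B = -5019/100 kN·m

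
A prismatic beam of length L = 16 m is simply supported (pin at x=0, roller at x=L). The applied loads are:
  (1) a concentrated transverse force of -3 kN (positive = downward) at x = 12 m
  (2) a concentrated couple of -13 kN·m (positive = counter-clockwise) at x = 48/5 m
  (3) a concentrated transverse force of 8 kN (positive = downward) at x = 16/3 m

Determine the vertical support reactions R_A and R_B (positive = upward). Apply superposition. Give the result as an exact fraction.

R_A = 181/48 kN, R_B = 59/48 kN

Load 1 — point force P=-3 kN at a=12 m (b=L-a=4):
  R_A = Pb/L = (-3)·4/16 = -3/4 kN
  R_B = Pa/L = (-3)·12/16 = -9/4 kN
Load 2 — applied couple M₀=-13 kN·m at a=48/5 m (b=L-a=32/5):
  R_A = M₀/L = (-13)/16 = -13/16 kN
  R_B = -M₀/L = -(-13)/16 = 13/16 kN
Load 3 — point force P=8 kN at a=16/3 m (b=L-a=32/3):
  R_A = Pb/L = 8·(32/3)/16 = 16/3 kN
  R_B = Pa/L = 8·(16/3)/16 = 8/3 kN
Superposition: R_A = 181/48 kN, R_B = 59/48 kN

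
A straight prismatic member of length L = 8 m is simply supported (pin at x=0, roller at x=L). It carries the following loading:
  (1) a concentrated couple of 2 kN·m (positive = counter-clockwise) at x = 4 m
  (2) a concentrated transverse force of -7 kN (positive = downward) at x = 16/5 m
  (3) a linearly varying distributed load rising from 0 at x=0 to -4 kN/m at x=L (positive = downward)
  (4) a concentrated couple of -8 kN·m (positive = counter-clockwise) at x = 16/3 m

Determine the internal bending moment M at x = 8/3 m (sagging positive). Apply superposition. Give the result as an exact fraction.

Load 1 — applied couple M₀=2 kN·m at a=4 m (b=L-a=4):
  M_1 = M₀x/L  [x≤a] = 2·(8/3)/8 = 2/3 kN·m
Load 2 — point force P=-7 kN at a=16/5 m (b=L-a=24/5):
  M_2 = Pbx/L  [x≤a] = (-7)·(24/5)·(8/3)/8 = -56/5 kN·m
Load 3 — triangular load w₀=-4 kN/m (0→w₀ over full span):
  M_3 = w₀Lx/6 - w₀x³/(6L) = (-4)·8·(8/3)/6 - (-4)·(8/3)³/(6·8) = -1024/81 kN·m
Load 4 — applied couple M₀=-8 kN·m at a=16/3 m (b=L-a=8/3):
  M_4 = M₀x/L  [x≤a] = (-8)·(8/3)/8 = -8/3 kN·m
Superposition: M = Σ M_i = -10466/405 kN·m ≈ -25.841975 kN·m

M(8/3) = -10466/405 kN·m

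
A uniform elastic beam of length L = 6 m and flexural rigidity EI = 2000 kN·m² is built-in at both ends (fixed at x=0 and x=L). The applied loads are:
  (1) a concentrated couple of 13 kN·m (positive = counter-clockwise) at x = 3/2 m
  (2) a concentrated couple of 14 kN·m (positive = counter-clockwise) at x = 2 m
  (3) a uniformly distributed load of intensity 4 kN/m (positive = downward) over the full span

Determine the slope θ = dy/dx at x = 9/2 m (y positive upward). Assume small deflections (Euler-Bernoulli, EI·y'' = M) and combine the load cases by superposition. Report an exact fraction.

θ(9/2) = -13/256000 rad

Load 1 — applied couple M₀=13 kN·m at a=3/2 m (b=L-a=9/2):
  θ_1 = (R_Ax²/2 - M_Ax - M₀(x-a))/EI  [x>a] with R_A=39/16, M_A=-39/16 = ((39/16)·(9/2)²/2 - (-39/16)·(9/2) - 13·((9/2)-(3/2)))/2000 = -429/256000 rad
Load 2 — applied couple M₀=14 kN·m at a=2 m (b=L-a=4):
  θ_2 = (R_Ax²/2 - M_Ax - M₀(x-a))/EI  [x>a] with R_A=28/9, M_A=0 = ((28/9)·(9/2)²/2 - 0·(9/2) - 14·((9/2)-2))/2000 = -7/4000 rad
Load 3 — uniform load w=4 kN/m over full span:
  θ_3 = -wx(L-x)(L-2x)/(12EI) = -4·(9/2)·(6-(9/2))·(6-2·(9/2))/(12·2000) = 27/8000 rad
Superposition: θ = Σ θ_i = -13/256000 rad ≈ -0.000051 rad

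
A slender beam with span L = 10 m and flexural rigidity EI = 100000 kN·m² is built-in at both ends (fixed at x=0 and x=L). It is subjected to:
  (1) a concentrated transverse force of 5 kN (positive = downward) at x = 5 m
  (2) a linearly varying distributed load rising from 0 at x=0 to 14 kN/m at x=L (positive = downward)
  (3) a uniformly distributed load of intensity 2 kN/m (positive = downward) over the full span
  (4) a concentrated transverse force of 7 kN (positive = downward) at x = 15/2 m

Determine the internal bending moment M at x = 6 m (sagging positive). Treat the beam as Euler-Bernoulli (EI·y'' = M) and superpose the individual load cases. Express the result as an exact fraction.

M(6) = 20783/480 kN·m

Load 1 — point force P=5 kN at a=5 m (b=L-a=5):
  M_1 = Pa²(a+3b)(L-x)/L³ - Pa²b/L²  [x>a] = 5·5²·(5+3·5)·(10-6)/10³ - 5·5²·5/10² = 15/4 kN·m
Load 2 — triangular load w₀=14 kN/m (0→w₀ over full span):
  M_2 = 3w₀Lx/20 - w₀L²/30 - w₀x³/(6L) = 3·14·10·6/20 - 14·10²/30 - 14·6³/(6·10) = 434/15 kN·m
Load 3 — uniform load w=2 kN/m over full span:
  M_3 = wLx/2 - wL²/12 - wx²/2 = 2·10·6/2 - 2·10²/12 - 2·6²/2 = 22/3 kN·m
Load 4 — point force P=7 kN at a=15/2 m (b=L-a=5/2):
  M_4 = Pb²(3a+b)x/L³ - Pab²/L²  [x≤a] = 7·(5/2)²·(3·(15/2)+(5/2))·6/10³ - 7·(15/2)·(5/2)²/10² = 105/32 kN·m
Superposition: M = Σ M_i = 20783/480 kN·m ≈ 43.297917 kN·m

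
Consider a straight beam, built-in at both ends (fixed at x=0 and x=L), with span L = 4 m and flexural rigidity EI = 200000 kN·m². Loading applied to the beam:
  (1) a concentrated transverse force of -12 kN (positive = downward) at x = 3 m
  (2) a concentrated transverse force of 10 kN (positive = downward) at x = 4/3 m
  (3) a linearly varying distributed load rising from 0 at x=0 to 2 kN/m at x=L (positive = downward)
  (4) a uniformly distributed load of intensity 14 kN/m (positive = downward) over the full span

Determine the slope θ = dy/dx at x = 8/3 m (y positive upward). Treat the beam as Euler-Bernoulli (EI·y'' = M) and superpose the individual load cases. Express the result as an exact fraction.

Load 1 — point force P=-12 kN at a=3 m (b=L-a=1):
  θ_1 = -Pb²x(2aL-(3a+b)x)/(2L³EI)  [x≤a] = -(-12)·1²·(8/3)·(2·3·4-(3·3+1)·(8/3))/(2·4³·200000) = -1/300000 rad
Load 2 — point force P=10 kN at a=4/3 m (b=L-a=8/3):
  θ_2 = Pa²(L-x)(2bL-(3b+a)(L-x))/(2L³EI)  [x>a] = 10·(4/3)²·(4-(8/3))·(2·(8/3)·4-(3·(8/3)+(4/3))·(4-(8/3)))/(2·4³·200000) = 1/121500 rad
Load 3 — triangular load w₀=2 kN/m (0→w₀ over full span):
  θ_3 = -w₀(2x(L-x)(L-2x)(x+2L)+x²(L-x)²)/(120LEI) = -2·(2·(8/3)·(4-(8/3))·(4-2·(8/3))·((8/3)+2·4)+(8/3)²·(4-(8/3))²)/(120·4·200000) = 7/3796875 rad
Load 4 — uniform load w=14 kN/m over full span:
  θ_4 = -wx(L-x)(L-2x)/(12EI) = -14·(8/3)·(4-(8/3))·(4-2·(8/3))/(12·200000) = 7/253125 rad
Superposition: θ = Σ θ_i = 1393/40500000 rad ≈ 0.000034 rad

θ(8/3) = 1393/40500000 rad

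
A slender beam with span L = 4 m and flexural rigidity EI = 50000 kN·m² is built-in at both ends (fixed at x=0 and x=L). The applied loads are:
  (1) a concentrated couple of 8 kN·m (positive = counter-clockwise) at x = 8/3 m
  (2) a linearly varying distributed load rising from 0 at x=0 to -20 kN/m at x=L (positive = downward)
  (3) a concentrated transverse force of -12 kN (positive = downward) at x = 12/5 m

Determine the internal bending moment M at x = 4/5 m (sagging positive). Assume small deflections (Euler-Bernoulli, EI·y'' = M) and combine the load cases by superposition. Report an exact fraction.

Load 1 — applied couple M₀=8 kN·m at a=8/3 m (b=L-a=4/3):
  M_1 = R_Ax - M_A  [x≤a] with R_A=8/3, M_A=8/3 = (8/3)·(4/5) - (8/3) = -8/15 kN·m
Load 2 — triangular load w₀=-20 kN/m (0→w₀ over full span):
  M_2 = 3w₀Lx/20 - w₀L²/30 - w₀x³/(6L) = 3·(-20)·4·(4/5)/20 - (-20)·4²/30 - (-20)·(4/5)³/(6·4) = 112/75 kN·m
Load 3 — point force P=-12 kN at a=12/5 m (b=L-a=8/5):
  M_3 = Pb²(3a+b)x/L³ - Pab²/L²  [x≤a] = (-12)·(8/5)²·(3·(12/5)+(8/5))·(4/5)/4³ - (-12)·(12/5)·(8/5)²/4² = 768/625 kN·m
Superposition: M = Σ M_i = 1368/625 kN·m ≈ 2.188800 kN·m

M(4/5) = 1368/625 kN·m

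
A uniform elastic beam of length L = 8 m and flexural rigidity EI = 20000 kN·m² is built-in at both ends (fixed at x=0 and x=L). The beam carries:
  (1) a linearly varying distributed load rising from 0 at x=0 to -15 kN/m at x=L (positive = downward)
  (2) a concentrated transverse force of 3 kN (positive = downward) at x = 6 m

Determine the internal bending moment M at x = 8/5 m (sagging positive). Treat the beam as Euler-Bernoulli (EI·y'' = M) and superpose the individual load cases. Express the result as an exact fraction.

Load 1 — triangular load w₀=-15 kN/m (0→w₀ over full span):
  M_1 = 3w₀Lx/20 - w₀L²/30 - w₀x³/(6L) = 3·(-15)·8·(8/5)/20 - (-15)·8²/30 - (-15)·(8/5)³/(6·8) = 112/25 kN·m
Load 2 — point force P=3 kN at a=6 m (b=L-a=2):
  M_2 = Pb²(3a+b)x/L³ - Pab²/L²  [x≤a] = 3·2²·(3·6+2)·(8/5)/8³ - 3·6·2²/8² = -3/8 kN·m
Superposition: M = Σ M_i = 821/200 kN·m ≈ 4.105000 kN·m

M(8/5) = 821/200 kN·m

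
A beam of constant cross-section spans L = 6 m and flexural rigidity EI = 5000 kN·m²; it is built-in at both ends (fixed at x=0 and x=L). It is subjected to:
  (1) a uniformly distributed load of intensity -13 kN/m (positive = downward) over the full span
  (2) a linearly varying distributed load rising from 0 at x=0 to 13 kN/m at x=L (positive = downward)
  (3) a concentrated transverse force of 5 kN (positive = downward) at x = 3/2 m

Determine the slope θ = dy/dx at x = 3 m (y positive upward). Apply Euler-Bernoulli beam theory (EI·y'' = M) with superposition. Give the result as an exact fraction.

Load 1 — uniform load w=-13 kN/m over full span:
  θ_1 = -wx(L-x)(L-2x)/(12EI) = -(-13)·3·(6-3)·(6-2·3)/(12·5000) = 0 rad
Load 2 — triangular load w₀=13 kN/m (0→w₀ over full span):
  θ_2 = -w₀(2x(L-x)(L-2x)(x+2L)+x²(L-x)²)/(120LEI) = -13·(2·3·(6-3)·(6-2·3)·(3+2·6)+3²·(6-3)²)/(120·6·5000) = -117/400000 rad
Load 3 — point force P=5 kN at a=3/2 m (b=L-a=9/2):
  θ_3 = Pa²(L-x)(2bL-(3b+a)(L-x))/(2L³EI)  [x>a] = 5·(3/2)²·(6-3)·(2·(9/2)·6-(3·(9/2)+(3/2))·(6-3))/(2·6³·5000) = 9/64000 rad
Superposition: θ = Σ θ_i = -243/1600000 rad ≈ -0.000152 rad

θ(3) = -243/1600000 rad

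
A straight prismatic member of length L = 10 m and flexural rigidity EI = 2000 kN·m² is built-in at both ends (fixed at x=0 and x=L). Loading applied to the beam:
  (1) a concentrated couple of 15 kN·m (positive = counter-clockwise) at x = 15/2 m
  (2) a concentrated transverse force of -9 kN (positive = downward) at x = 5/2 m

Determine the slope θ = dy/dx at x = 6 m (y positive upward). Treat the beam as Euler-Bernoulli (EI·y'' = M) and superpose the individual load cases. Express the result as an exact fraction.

Load 1 — applied couple M₀=15 kN·m at a=15/2 m (b=L-a=5/2):
  θ_1 = (R_Ax²/2 - M_Ax)/EI  [x≤a] with R_A=27/16, M_A=75/16 = ((27/16)·6²/2 - (75/16)·6)/2000 = 9/8000 rad
Load 2 — point force P=-9 kN at a=5/2 m (b=L-a=15/2):
  θ_2 = Pa²(L-x)(2bL-(3b+a)(L-x))/(2L³EI)  [x>a] = (-9)·(5/2)²·(10-6)·(2·(15/2)·10-(3·(15/2)+(5/2))·(10-6))/(2·10³·2000) = -9/3200 rad
Superposition: θ = Σ θ_i = -27/16000 rad ≈ -0.001687 rad

θ(6) = -27/16000 rad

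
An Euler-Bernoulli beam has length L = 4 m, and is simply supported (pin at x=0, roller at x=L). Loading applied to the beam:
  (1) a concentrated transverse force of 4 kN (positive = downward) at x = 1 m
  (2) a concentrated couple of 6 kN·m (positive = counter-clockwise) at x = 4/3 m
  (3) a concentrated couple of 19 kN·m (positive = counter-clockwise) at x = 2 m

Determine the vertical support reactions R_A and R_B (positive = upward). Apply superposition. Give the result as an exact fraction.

Load 1 — point force P=4 kN at a=1 m (b=L-a=3):
  R_A = Pb/L = 4·3/4 = 3 kN
  R_B = Pa/L = 4·1/4 = 1 kN
Load 2 — applied couple M₀=6 kN·m at a=4/3 m (b=L-a=8/3):
  R_A = M₀/L = 6/4 = 3/2 kN
  R_B = -M₀/L = -6/4 = -3/2 kN
Load 3 — applied couple M₀=19 kN·m at a=2 m (b=L-a=2):
  R_A = M₀/L = 19/4 kN
  R_B = -M₀/L = -19/4 kN
Superposition: R_A = 37/4 kN, R_B = -21/4 kN

R_A = 37/4 kN, R_B = -21/4 kN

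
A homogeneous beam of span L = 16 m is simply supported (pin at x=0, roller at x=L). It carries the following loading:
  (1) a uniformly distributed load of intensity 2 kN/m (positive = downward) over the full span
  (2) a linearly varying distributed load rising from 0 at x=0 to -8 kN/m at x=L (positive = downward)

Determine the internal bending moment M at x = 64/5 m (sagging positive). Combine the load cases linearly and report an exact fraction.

Load 1 — uniform load w=2 kN/m over full span:
  M_1 = wx(L-x)/2 = 2·(64/5)·(16-(64/5))/2 = 1024/25 kN·m
Load 2 — triangular load w₀=-8 kN/m (0→w₀ over full span):
  M_2 = w₀Lx/6 - w₀x³/(6L) = (-8)·16·(64/5)/6 - (-8)·(64/5)³/(6·16) = -12288/125 kN·m
Superposition: M = Σ M_i = -7168/125 kN·m ≈ -57.344000 kN·m

M(64/5) = -7168/125 kN·m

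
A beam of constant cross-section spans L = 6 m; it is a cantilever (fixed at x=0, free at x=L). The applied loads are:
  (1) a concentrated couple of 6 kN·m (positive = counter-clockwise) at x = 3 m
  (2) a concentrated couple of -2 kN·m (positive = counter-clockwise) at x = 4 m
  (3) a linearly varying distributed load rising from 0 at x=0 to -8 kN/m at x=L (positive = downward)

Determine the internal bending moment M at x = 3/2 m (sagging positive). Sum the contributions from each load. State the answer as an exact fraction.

Load 1 — applied couple M₀=6 kN·m at a=3 m (b=L-a=3):
  M_1 = M₀  [x≤a] = 6 = 6 kN·m
Load 2 — applied couple M₀=-2 kN·m at a=4 m (b=L-a=2):
  M_2 = M₀  [x≤a] = (-2) = -2 kN·m
Load 3 — triangular load w₀=-8 kN/m (0→w₀ over full span):
  M_3 = w₀Lx/2 - w₀L²/3 - w₀x³/(6L) = (-8)·6·(3/2)/2 - (-8)·6²/3 - (-8)·(3/2)³/(6·6) = 243/4 kN·m
Superposition: M = Σ M_i = 259/4 kN·m ≈ 64.750000 kN·m

M(3/2) = 259/4 kN·m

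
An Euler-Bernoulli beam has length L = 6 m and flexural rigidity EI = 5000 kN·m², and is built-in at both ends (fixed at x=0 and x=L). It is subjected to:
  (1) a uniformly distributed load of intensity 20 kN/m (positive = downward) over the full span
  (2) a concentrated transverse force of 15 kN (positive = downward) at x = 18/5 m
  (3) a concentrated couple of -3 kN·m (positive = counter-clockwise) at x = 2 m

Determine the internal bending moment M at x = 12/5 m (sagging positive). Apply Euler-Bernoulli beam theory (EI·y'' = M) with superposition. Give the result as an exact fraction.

Load 1 — uniform load w=20 kN/m over full span:
  M_1 = wLx/2 - wL²/12 - wx²/2 = 20·6·(12/5)/2 - 20·6²/12 - 20·(12/5)²/2 = 132/5 kN·m
Load 2 — point force P=15 kN at a=18/5 m (b=L-a=12/5):
  M_2 = Pb²(3a+b)x/L³ - Pab²/L²  [x≤a] = 15·(12/5)²·(3·(18/5)+(12/5))·(12/5)/6³ - 15·(18/5)·(12/5)²/6² = 504/125 kN·m
Load 3 — applied couple M₀=-3 kN·m at a=2 m (b=L-a=4):
  M_3 = R_Ax - M_A - M₀  [x>a] with R_A=-2/3, M_A=0 = (-2/3)·(12/5) - 0 - (-3) = 7/5 kN·m
Superposition: M = Σ M_i = 3979/125 kN·m ≈ 31.832000 kN·m

M(12/5) = 3979/125 kN·m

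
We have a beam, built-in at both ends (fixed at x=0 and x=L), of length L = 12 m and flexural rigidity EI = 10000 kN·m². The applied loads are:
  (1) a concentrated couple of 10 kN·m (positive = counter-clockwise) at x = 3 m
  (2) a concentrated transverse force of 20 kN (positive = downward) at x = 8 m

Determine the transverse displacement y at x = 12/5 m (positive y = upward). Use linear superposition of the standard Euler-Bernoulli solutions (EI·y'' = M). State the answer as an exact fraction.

Load 1 — applied couple M₀=10 kN·m at a=3 m (b=L-a=9):
  y_1 = (R_Ax³/6 - M_Ax²/2)/EI  [x≤a] with R_A=15/16, M_A=-15/8 = ((15/16)·(12/5)³/6 - (-15/8)·(12/5)²/2)/10000 = 189/250000 m
Load 2 — point force P=20 kN at a=8 m (b=L-a=4):
  y_2 = -Pb²x²(3aL-(3a+b)x)/(6L³EI)  [x≤a] = -20·4²·(12/5)²·(3·8·12-(3·8+4)·(12/5))/(6·12³·10000) = -184/46875 m
Superposition: y = Σ y_i = -2377/750000 m ≈ -0.003169 m

y(12/5) = -2377/750000 m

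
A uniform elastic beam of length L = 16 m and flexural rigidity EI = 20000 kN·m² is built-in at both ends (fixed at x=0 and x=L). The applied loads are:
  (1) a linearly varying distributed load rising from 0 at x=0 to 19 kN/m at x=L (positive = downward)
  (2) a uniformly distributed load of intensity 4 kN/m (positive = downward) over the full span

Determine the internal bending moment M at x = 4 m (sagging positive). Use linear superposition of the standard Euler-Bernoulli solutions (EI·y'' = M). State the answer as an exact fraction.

Load 1 — triangular load w₀=19 kN/m (0→w₀ over full span):
  M_1 = 3w₀Lx/20 - w₀L²/30 - w₀x³/(6L) = 3·19·16·4/20 - 19·16²/30 - 19·4³/(6·16) = 38/5 kN·m
Load 2 — uniform load w=4 kN/m over full span:
  M_2 = wLx/2 - wL²/12 - wx²/2 = 4·16·4/2 - 4·16²/12 - 4·4²/2 = 32/3 kN·m
Superposition: M = Σ M_i = 274/15 kN·m ≈ 18.266667 kN·m

M(4) = 274/15 kN·m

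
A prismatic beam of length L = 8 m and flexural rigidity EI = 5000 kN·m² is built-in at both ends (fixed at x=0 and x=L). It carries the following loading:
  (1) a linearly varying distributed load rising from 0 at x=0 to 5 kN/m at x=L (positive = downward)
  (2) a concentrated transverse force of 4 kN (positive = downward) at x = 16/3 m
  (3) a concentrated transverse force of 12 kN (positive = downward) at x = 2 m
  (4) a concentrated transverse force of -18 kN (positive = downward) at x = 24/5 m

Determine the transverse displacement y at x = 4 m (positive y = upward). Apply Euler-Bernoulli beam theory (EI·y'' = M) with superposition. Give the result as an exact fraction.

Load 1 — triangular load w₀=5 kN/m (0→w₀ over full span):
  y_1 = -w₀x²(L-x)²(x+2L)/(120LEI) = -5·4²·(8-4)²·(4+2·8)/(120·8·5000) = -2/375 m
Load 2 — point force P=4 kN at a=16/3 m (b=L-a=8/3):
  y_2 = -Pb²x²(3aL-(3a+b)x)/(6L³EI)  [x≤a] = -4·(8/3)²·4²·(3·(16/3)·8-(3·(16/3)+(8/3))·4)/(6·8³·5000) = -16/10125 m
Load 3 — point force P=12 kN at a=2 m (b=L-a=6):
  y_3 = -Pa²(L-x)²(3bL-(3b+a)(L-x))/(6L³EI)  [x>a] = -12·2²·(8-4)²·(3·6·8-(3·6+2)·(8-4))/(6·8³·5000) = -2/625 m
Load 4 — point force P=-18 kN at a=24/5 m (b=L-a=16/5):
  y_4 = -Pb²x²(3aL-(3a+b)x)/(6L³EI)  [x≤a] = -(-18)·(16/5)²·4²·(3·(24/5)·8-(3·(24/5)+(16/5))·4)/(6·8³·5000) = 672/78125 m
Superposition: y = Σ y_i = -9568/6328125 m ≈ -0.001512 m

y(4) = -9568/6328125 m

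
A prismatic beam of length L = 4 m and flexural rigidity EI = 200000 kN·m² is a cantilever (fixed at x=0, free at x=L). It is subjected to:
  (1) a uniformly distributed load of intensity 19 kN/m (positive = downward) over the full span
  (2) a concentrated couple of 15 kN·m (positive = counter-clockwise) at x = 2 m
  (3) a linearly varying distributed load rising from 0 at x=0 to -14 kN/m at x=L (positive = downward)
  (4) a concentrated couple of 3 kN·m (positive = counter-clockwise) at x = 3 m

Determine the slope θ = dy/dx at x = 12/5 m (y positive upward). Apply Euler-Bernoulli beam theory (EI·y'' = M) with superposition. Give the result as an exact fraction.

θ(12/5) = -15343/62500000 rad

Load 1 — uniform load w=19 kN/m over full span:
  θ_1 = -wx(x²-3Lx+3L²)/(6EI) = -19·(12/5)·((12/5)²-3·4·(12/5)+3·4²)/(6·200000) = -741/781250 rad
Load 2 — applied couple M₀=15 kN·m at a=2 m (b=L-a=2):
  θ_2 = M₀a/EI  [x>a] = 15·2/200000 = 3/20000 rad
Load 3 — triangular load w₀=-14 kN/m (0→w₀ over full span):
  θ_3 = (w₀Lx²/4-w₀L²x/3-w₀x⁴/(24L))/EI = ((-14)·4·(12/5)²/4-(-14)·4²·(12/5)/3-(-14)·(12/5)⁴/(24·4))/200000 = 4039/7812500 rad
Load 4 — applied couple M₀=3 kN·m at a=3 m (b=L-a=1):
  θ_4 = M₀x/EI  [x≤a] = 3·(12/5)/200000 = 9/250000 rad
Superposition: θ = Σ θ_i = -15343/62500000 rad ≈ -0.000245 rad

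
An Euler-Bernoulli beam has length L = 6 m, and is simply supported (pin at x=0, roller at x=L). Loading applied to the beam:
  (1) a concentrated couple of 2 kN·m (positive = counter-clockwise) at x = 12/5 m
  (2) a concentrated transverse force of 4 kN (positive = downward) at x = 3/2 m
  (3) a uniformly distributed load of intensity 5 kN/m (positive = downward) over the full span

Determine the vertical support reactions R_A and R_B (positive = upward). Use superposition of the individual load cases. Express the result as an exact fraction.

Load 1 — applied couple M₀=2 kN·m at a=12/5 m (b=L-a=18/5):
  R_A = M₀/L = 2/6 = 1/3 kN
  R_B = -M₀/L = -2/6 = -1/3 kN
Load 2 — point force P=4 kN at a=3/2 m (b=L-a=9/2):
  R_A = Pb/L = 4·(9/2)/6 = 3 kN
  R_B = Pa/L = 4·(3/2)/6 = 1 kN
Load 3 — uniform load w=5 kN/m over full span:
  R_A = wL/2 = 5·6/2 = 15 kN
  R_B = wL/2 = 5·6/2 = 15 kN
Superposition: R_A = 55/3 kN, R_B = 47/3 kN

R_A = 55/3 kN, R_B = 47/3 kN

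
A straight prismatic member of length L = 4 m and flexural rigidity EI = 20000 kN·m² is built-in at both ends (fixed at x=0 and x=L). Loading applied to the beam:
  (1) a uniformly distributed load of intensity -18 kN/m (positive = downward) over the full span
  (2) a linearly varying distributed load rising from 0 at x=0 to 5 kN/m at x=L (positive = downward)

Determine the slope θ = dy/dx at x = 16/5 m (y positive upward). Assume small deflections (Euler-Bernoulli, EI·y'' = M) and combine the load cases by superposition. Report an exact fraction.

Load 1 — uniform load w=-18 kN/m over full span:
  θ_1 = -wx(L-x)(L-2x)/(12EI) = -(-18)·(16/5)·(4-(16/5))·(4-2·(16/5))/(12·20000) = -36/78125 rad
Load 2 — triangular load w₀=5 kN/m (0→w₀ over full span):
  θ_2 = -w₀(2x(L-x)(L-2x)(x+2L)+x²(L-x)²)/(120LEI) = -5·(2·(16/5)·(4-(16/5))·(4-2·(16/5))·((16/5)+2·4)+(16/5)²·(4-(16/5))²)/(120·4·20000) = 16/234375 rad
Superposition: θ = Σ θ_i = -92/234375 rad ≈ -0.000393 rad

θ(16/5) = -92/234375 rad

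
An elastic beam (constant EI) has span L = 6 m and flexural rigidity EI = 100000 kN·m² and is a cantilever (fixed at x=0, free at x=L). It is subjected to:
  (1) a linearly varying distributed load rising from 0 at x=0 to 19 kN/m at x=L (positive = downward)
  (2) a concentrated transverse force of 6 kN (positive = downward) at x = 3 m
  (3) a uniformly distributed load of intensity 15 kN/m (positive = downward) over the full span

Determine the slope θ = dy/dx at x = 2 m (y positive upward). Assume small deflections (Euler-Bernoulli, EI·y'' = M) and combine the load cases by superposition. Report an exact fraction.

θ(2) = -6733/900000 rad

Load 1 — triangular load w₀=19 kN/m (0→w₀ over full span):
  θ_1 = (w₀Lx²/4-w₀L²x/3-w₀x⁴/(24L))/EI = (19·6·2²/4-19·6²·2/3-19·2⁴/(24·6))/100000 = -3097/900000 rad
Load 2 — point force P=6 kN at a=3 m (b=L-a=3):
  θ_2 = -Px(2a-x)/(2EI)  [x≤a] = -6·2·(2·3-2)/(2·100000) = -3/12500 rad
Load 3 — uniform load w=15 kN/m over full span:
  θ_3 = -wx(x²-3Lx+3L²)/(6EI) = -15·2·(2²-3·6·2+3·6²)/(6·100000) = -19/5000 rad
Superposition: θ = Σ θ_i = -6733/900000 rad ≈ -0.007481 rad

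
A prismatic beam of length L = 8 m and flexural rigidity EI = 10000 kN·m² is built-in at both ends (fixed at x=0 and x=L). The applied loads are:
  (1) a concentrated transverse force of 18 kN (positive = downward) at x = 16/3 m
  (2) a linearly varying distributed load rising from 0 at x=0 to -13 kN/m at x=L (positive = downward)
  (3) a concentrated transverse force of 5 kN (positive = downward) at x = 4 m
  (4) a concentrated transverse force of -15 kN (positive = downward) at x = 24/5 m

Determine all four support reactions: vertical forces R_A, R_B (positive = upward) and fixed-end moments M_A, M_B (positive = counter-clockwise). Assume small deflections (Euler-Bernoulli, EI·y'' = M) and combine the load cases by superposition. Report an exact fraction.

R_A = -2057/150 kN, M_A = -1769/75 kN·m, R_B = -4543/150 kN, M_B = 2441/75 kN·m

Load 1 — point force P=18 kN at a=16/3 m (b=L-a=8/3):
  R_A = Pb²(3a+b)/L³ = 18·(8/3)²·(3·(16/3)+(8/3))/8³ = 14/3 kN
  M_A = Pab²/L² = 18·(16/3)·(8/3)²/8² = 32/3 kN·m
  R_B = Pa²(a+3b)/L³ = 18·(16/3)²·((16/3)+3·(8/3))/8³ = 40/3 kN
  M_B = -Pa²b/L² = -18·(16/3)²·(8/3)/8² = -64/3 kN·m
Load 2 — triangular load w₀=-13 kN/m (0→w₀ over full span):
  R_A = 3w₀L/20 = 3·(-13)·8/20 = -78/5 kN
  M_A = w₀L²/30 = (-13)·8²/30 = -416/15 kN·m
  R_B = 7w₀L/20 = 7·(-13)·8/20 = -182/5 kN
  M_B = -w₀L²/20 = -(-13)·8²/20 = 208/5 kN·m
Load 3 — point force P=5 kN at a=4 m (b=L-a=4):
  R_A = Pb²(3a+b)/L³ = 5·4²·(3·4+4)/8³ = 5/2 kN
  M_A = Pab²/L² = 5·4·4²/8² = 5 kN·m
  R_B = Pa²(a+3b)/L³ = 5·4²·(4+3·4)/8³ = 5/2 kN
  M_B = -Pa²b/L² = -5·4²·4/8² = -5 kN·m
Load 4 — point force P=-15 kN at a=24/5 m (b=L-a=16/5):
  R_A = Pb²(3a+b)/L³ = (-15)·(16/5)²·(3·(24/5)+(16/5))/8³ = -132/25 kN
  M_A = Pab²/L² = (-15)·(24/5)·(16/5)²/8² = -288/25 kN·m
  R_B = Pa²(a+3b)/L³ = (-15)·(24/5)²·((24/5)+3·(16/5))/8³ = -243/25 kN
  M_B = -Pa²b/L² = -(-15)·(24/5)²·(16/5)/8² = 432/25 kN·m
Superposition: R_A = -2057/150 kN, M_A = -1769/75 kN·m, R_B = -4543/150 kN, M_B = 2441/75 kN·m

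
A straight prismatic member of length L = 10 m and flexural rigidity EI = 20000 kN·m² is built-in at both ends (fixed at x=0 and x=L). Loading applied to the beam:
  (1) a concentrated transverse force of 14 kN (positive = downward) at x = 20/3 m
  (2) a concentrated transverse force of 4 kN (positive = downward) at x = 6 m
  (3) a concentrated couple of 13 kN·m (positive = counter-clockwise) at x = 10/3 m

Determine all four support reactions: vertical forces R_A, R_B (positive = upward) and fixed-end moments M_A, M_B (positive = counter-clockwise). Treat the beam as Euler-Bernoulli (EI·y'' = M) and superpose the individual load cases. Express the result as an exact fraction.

Load 1 — point force P=14 kN at a=20/3 m (b=L-a=10/3):
  R_A = Pb²(3a+b)/L³ = 14·(10/3)²·(3·(20/3)+(10/3))/10³ = 98/27 kN
  M_A = Pab²/L² = 14·(20/3)·(10/3)²/10² = 280/27 kN·m
  R_B = Pa²(a+3b)/L³ = 14·(20/3)²·((20/3)+3·(10/3))/10³ = 280/27 kN
  M_B = -Pa²b/L² = -14·(20/3)²·(10/3)/10² = -560/27 kN·m
Load 2 — point force P=4 kN at a=6 m (b=L-a=4):
  R_A = Pb²(3a+b)/L³ = 4·4²·(3·6+4)/10³ = 176/125 kN
  M_A = Pab²/L² = 4·6·4²/10² = 96/25 kN·m
  R_B = Pa²(a+3b)/L³ = 4·6²·(6+3·4)/10³ = 324/125 kN
  M_B = -Pa²b/L² = -4·6²·4/10² = -144/25 kN·m
Load 3 — applied couple M₀=13 kN·m at a=10/3 m (b=L-a=20/3):
  R_A = 6M₀ab/L³ = 6·13·(10/3)·(20/3)/10³ = 26/15 kN
  M_A = M₀b(2a-b)/L² = 13·(20/3)·(2·(10/3)-(20/3))/10² = 0 kN·m
  R_B = -6M₀ab/L³ = -6·13·(10/3)·(20/3)/10³ = -26/15 kN
  M_B = M₀a(2b-a)/L² = 13·(10/3)·(2·(20/3)-(10/3))/10² = 13/3 kN·m
Superposition: R_A = 22852/3375 kN, M_A = 9592/675 kN·m, R_B = 37898/3375 kN, M_B = -14963/675 kN·m

R_A = 22852/3375 kN, M_A = 9592/675 kN·m, R_B = 37898/3375 kN, M_B = -14963/675 kN·m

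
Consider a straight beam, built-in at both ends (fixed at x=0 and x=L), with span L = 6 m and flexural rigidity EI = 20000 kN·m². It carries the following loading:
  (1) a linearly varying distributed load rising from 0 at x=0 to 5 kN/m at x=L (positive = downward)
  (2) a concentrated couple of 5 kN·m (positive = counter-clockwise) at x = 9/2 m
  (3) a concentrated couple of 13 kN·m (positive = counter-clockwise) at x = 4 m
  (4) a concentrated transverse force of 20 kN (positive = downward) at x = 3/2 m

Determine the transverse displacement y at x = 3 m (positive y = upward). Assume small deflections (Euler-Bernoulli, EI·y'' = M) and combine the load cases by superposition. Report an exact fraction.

y(3) = -29/20000 m

Load 1 — triangular load w₀=5 kN/m (0→w₀ over full span):
  y_1 = -w₀x²(L-x)²(x+2L)/(120LEI) = -5·3²·(6-3)²·(3+2·6)/(120·6·20000) = -27/64000 m
Load 2 — applied couple M₀=5 kN·m at a=9/2 m (b=L-a=3/2):
  y_2 = (R_Ax³/6 - M_Ax²/2)/EI  [x≤a] with R_A=15/16, M_A=25/16 = ((15/16)·3³/6 - (25/16)·3²/2)/20000 = -9/64000 m
Load 3 — applied couple M₀=13 kN·m at a=4 m (b=L-a=2):
  y_3 = (R_Ax³/6 - M_Ax²/2)/EI  [x≤a] with R_A=26/9, M_A=13/3 = ((26/9)·3³/6 - (13/3)·3²/2)/20000 = -13/40000 m
Load 4 — point force P=20 kN at a=3/2 m (b=L-a=9/2):
  y_4 = -Pa²(L-x)²(3bL-(3b+a)(L-x))/(6L³EI)  [x>a] = -20·(3/2)²·(6-3)²·(3·(9/2)·6-(3·(9/2)+(3/2))·(6-3))/(6·6³·20000) = -9/16000 m
Superposition: y = Σ y_i = -29/20000 m ≈ -0.001450 m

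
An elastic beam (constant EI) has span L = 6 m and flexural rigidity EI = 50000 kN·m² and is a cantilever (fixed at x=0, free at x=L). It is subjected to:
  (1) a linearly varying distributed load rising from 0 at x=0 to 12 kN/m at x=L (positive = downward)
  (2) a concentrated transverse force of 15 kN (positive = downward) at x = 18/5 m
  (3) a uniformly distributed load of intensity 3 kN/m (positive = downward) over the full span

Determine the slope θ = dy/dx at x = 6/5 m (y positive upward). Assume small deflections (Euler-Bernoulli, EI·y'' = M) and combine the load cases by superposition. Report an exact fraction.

θ(6/5) = -79299/15625000 rad

Load 1 — triangular load w₀=12 kN/m (0→w₀ over full span):
  θ_1 = (w₀Lx²/4-w₀L²x/3-w₀x⁴/(24L))/EI = (12·6·(6/5)²/4-12·6²·(6/5)/3-12·(6/5)⁴/(24·6))/50000 = -22977/7812500 rad
Load 2 — point force P=15 kN at a=18/5 m (b=L-a=12/5):
  θ_2 = -Px(2a-x)/(2EI)  [x≤a] = -15·(6/5)·(2·(18/5)-(6/5))/(2·50000) = -27/25000 rad
Load 3 — uniform load w=3 kN/m over full span:
  θ_3 = -wx(x²-3Lx+3L²)/(6EI) = -3·(6/5)·((6/5)²-3·6·(6/5)+3·6²)/(6·50000) = -1647/1562500 rad
Superposition: θ = Σ θ_i = -79299/15625000 rad ≈ -0.005075 rad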